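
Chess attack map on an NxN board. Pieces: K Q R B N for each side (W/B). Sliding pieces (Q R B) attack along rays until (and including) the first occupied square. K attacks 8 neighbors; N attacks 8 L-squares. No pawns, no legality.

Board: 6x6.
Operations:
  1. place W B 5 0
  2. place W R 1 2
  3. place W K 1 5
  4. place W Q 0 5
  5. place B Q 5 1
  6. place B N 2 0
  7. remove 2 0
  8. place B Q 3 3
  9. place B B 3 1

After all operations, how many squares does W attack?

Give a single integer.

Op 1: place WB@(5,0)
Op 2: place WR@(1,2)
Op 3: place WK@(1,5)
Op 4: place WQ@(0,5)
Op 5: place BQ@(5,1)
Op 6: place BN@(2,0)
Op 7: remove (2,0)
Op 8: place BQ@(3,3)
Op 9: place BB@(3,1)
Per-piece attacks for W:
  WQ@(0,5): attacks (0,4) (0,3) (0,2) (0,1) (0,0) (1,5) (1,4) (2,3) (3,2) (4,1) (5,0) [ray(1,0) blocked at (1,5); ray(1,-1) blocked at (5,0)]
  WR@(1,2): attacks (1,3) (1,4) (1,5) (1,1) (1,0) (2,2) (3,2) (4,2) (5,2) (0,2) [ray(0,1) blocked at (1,5)]
  WK@(1,5): attacks (1,4) (2,5) (0,5) (2,4) (0,4)
  WB@(5,0): attacks (4,1) (3,2) (2,3) (1,4) (0,5) [ray(-1,1) blocked at (0,5)]
Union (20 distinct): (0,0) (0,1) (0,2) (0,3) (0,4) (0,5) (1,0) (1,1) (1,3) (1,4) (1,5) (2,2) (2,3) (2,4) (2,5) (3,2) (4,1) (4,2) (5,0) (5,2)

Answer: 20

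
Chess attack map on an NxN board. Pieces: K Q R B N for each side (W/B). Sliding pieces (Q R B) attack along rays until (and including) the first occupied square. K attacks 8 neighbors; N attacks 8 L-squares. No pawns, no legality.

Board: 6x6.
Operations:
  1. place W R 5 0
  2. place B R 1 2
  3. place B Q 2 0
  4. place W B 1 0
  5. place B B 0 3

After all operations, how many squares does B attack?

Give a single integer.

Answer: 20

Derivation:
Op 1: place WR@(5,0)
Op 2: place BR@(1,2)
Op 3: place BQ@(2,0)
Op 4: place WB@(1,0)
Op 5: place BB@(0,3)
Per-piece attacks for B:
  BB@(0,3): attacks (1,4) (2,5) (1,2) [ray(1,-1) blocked at (1,2)]
  BR@(1,2): attacks (1,3) (1,4) (1,5) (1,1) (1,0) (2,2) (3,2) (4,2) (5,2) (0,2) [ray(0,-1) blocked at (1,0)]
  BQ@(2,0): attacks (2,1) (2,2) (2,3) (2,4) (2,5) (3,0) (4,0) (5,0) (1,0) (3,1) (4,2) (5,3) (1,1) (0,2) [ray(1,0) blocked at (5,0); ray(-1,0) blocked at (1,0)]
Union (20 distinct): (0,2) (1,0) (1,1) (1,2) (1,3) (1,4) (1,5) (2,1) (2,2) (2,3) (2,4) (2,5) (3,0) (3,1) (3,2) (4,0) (4,2) (5,0) (5,2) (5,3)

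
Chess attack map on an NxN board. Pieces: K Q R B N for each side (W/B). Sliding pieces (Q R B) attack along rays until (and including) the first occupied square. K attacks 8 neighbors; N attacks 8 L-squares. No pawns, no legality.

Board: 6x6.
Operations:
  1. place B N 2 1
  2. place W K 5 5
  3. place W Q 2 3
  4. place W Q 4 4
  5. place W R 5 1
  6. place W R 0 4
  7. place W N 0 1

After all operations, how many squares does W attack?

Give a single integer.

Op 1: place BN@(2,1)
Op 2: place WK@(5,5)
Op 3: place WQ@(2,3)
Op 4: place WQ@(4,4)
Op 5: place WR@(5,1)
Op 6: place WR@(0,4)
Op 7: place WN@(0,1)
Per-piece attacks for W:
  WN@(0,1): attacks (1,3) (2,2) (2,0)
  WR@(0,4): attacks (0,5) (0,3) (0,2) (0,1) (1,4) (2,4) (3,4) (4,4) [ray(0,-1) blocked at (0,1); ray(1,0) blocked at (4,4)]
  WQ@(2,3): attacks (2,4) (2,5) (2,2) (2,1) (3,3) (4,3) (5,3) (1,3) (0,3) (3,4) (4,5) (3,2) (4,1) (5,0) (1,4) (0,5) (1,2) (0,1) [ray(0,-1) blocked at (2,1); ray(-1,-1) blocked at (0,1)]
  WQ@(4,4): attacks (4,5) (4,3) (4,2) (4,1) (4,0) (5,4) (3,4) (2,4) (1,4) (0,4) (5,5) (5,3) (3,5) (3,3) (2,2) (1,1) (0,0) [ray(-1,0) blocked at (0,4); ray(1,1) blocked at (5,5)]
  WR@(5,1): attacks (5,2) (5,3) (5,4) (5,5) (5,0) (4,1) (3,1) (2,1) [ray(0,1) blocked at (5,5); ray(-1,0) blocked at (2,1)]
  WK@(5,5): attacks (5,4) (4,5) (4,4)
Union (31 distinct): (0,0) (0,1) (0,2) (0,3) (0,4) (0,5) (1,1) (1,2) (1,3) (1,4) (2,0) (2,1) (2,2) (2,4) (2,5) (3,1) (3,2) (3,3) (3,4) (3,5) (4,0) (4,1) (4,2) (4,3) (4,4) (4,5) (5,0) (5,2) (5,3) (5,4) (5,5)

Answer: 31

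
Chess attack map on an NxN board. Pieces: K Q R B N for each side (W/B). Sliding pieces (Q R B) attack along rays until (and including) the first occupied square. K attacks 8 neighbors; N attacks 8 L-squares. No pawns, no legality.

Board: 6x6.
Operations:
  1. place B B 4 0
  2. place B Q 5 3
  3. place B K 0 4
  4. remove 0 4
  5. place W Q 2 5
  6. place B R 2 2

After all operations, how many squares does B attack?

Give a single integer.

Op 1: place BB@(4,0)
Op 2: place BQ@(5,3)
Op 3: place BK@(0,4)
Op 4: remove (0,4)
Op 5: place WQ@(2,5)
Op 6: place BR@(2,2)
Per-piece attacks for B:
  BR@(2,2): attacks (2,3) (2,4) (2,5) (2,1) (2,0) (3,2) (4,2) (5,2) (1,2) (0,2) [ray(0,1) blocked at (2,5)]
  BB@(4,0): attacks (5,1) (3,1) (2,2) [ray(-1,1) blocked at (2,2)]
  BQ@(5,3): attacks (5,4) (5,5) (5,2) (5,1) (5,0) (4,3) (3,3) (2,3) (1,3) (0,3) (4,4) (3,5) (4,2) (3,1) (2,0)
Union (22 distinct): (0,2) (0,3) (1,2) (1,3) (2,0) (2,1) (2,2) (2,3) (2,4) (2,5) (3,1) (3,2) (3,3) (3,5) (4,2) (4,3) (4,4) (5,0) (5,1) (5,2) (5,4) (5,5)

Answer: 22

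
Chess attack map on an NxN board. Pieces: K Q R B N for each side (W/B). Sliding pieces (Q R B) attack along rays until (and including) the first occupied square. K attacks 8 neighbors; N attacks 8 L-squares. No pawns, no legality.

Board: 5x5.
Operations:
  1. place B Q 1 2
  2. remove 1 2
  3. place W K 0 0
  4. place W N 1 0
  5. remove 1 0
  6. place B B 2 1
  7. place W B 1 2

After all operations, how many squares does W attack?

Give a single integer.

Op 1: place BQ@(1,2)
Op 2: remove (1,2)
Op 3: place WK@(0,0)
Op 4: place WN@(1,0)
Op 5: remove (1,0)
Op 6: place BB@(2,1)
Op 7: place WB@(1,2)
Per-piece attacks for W:
  WK@(0,0): attacks (0,1) (1,0) (1,1)
  WB@(1,2): attacks (2,3) (3,4) (2,1) (0,3) (0,1) [ray(1,-1) blocked at (2,1)]
Union (7 distinct): (0,1) (0,3) (1,0) (1,1) (2,1) (2,3) (3,4)

Answer: 7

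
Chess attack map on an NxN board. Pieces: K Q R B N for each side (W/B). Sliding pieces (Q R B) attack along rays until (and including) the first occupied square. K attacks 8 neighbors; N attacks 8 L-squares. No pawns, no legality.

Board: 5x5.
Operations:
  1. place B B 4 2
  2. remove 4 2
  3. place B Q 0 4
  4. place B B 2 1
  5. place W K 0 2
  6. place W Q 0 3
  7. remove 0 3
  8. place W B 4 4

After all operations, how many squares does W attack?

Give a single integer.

Answer: 8

Derivation:
Op 1: place BB@(4,2)
Op 2: remove (4,2)
Op 3: place BQ@(0,4)
Op 4: place BB@(2,1)
Op 5: place WK@(0,2)
Op 6: place WQ@(0,3)
Op 7: remove (0,3)
Op 8: place WB@(4,4)
Per-piece attacks for W:
  WK@(0,2): attacks (0,3) (0,1) (1,2) (1,3) (1,1)
  WB@(4,4): attacks (3,3) (2,2) (1,1) (0,0)
Union (8 distinct): (0,0) (0,1) (0,3) (1,1) (1,2) (1,3) (2,2) (3,3)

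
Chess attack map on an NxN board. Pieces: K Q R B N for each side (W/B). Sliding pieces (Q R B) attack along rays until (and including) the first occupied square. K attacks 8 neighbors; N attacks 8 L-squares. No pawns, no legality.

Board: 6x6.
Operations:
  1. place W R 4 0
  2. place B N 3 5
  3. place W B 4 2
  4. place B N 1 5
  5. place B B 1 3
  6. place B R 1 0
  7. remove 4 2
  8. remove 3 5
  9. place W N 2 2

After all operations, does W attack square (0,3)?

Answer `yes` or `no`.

Op 1: place WR@(4,0)
Op 2: place BN@(3,5)
Op 3: place WB@(4,2)
Op 4: place BN@(1,5)
Op 5: place BB@(1,3)
Op 6: place BR@(1,0)
Op 7: remove (4,2)
Op 8: remove (3,5)
Op 9: place WN@(2,2)
Per-piece attacks for W:
  WN@(2,2): attacks (3,4) (4,3) (1,4) (0,3) (3,0) (4,1) (1,0) (0,1)
  WR@(4,0): attacks (4,1) (4,2) (4,3) (4,4) (4,5) (5,0) (3,0) (2,0) (1,0) [ray(-1,0) blocked at (1,0)]
W attacks (0,3): yes

Answer: yes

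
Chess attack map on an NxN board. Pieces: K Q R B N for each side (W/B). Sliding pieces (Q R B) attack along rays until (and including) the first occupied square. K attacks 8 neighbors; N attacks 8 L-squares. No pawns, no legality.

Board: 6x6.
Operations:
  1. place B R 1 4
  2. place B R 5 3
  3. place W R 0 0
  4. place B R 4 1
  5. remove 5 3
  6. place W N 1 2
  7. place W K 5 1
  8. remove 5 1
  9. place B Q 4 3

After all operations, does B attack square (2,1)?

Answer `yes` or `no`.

Answer: yes

Derivation:
Op 1: place BR@(1,4)
Op 2: place BR@(5,3)
Op 3: place WR@(0,0)
Op 4: place BR@(4,1)
Op 5: remove (5,3)
Op 6: place WN@(1,2)
Op 7: place WK@(5,1)
Op 8: remove (5,1)
Op 9: place BQ@(4,3)
Per-piece attacks for B:
  BR@(1,4): attacks (1,5) (1,3) (1,2) (2,4) (3,4) (4,4) (5,4) (0,4) [ray(0,-1) blocked at (1,2)]
  BR@(4,1): attacks (4,2) (4,3) (4,0) (5,1) (3,1) (2,1) (1,1) (0,1) [ray(0,1) blocked at (4,3)]
  BQ@(4,3): attacks (4,4) (4,5) (4,2) (4,1) (5,3) (3,3) (2,3) (1,3) (0,3) (5,4) (5,2) (3,4) (2,5) (3,2) (2,1) (1,0) [ray(0,-1) blocked at (4,1)]
B attacks (2,1): yes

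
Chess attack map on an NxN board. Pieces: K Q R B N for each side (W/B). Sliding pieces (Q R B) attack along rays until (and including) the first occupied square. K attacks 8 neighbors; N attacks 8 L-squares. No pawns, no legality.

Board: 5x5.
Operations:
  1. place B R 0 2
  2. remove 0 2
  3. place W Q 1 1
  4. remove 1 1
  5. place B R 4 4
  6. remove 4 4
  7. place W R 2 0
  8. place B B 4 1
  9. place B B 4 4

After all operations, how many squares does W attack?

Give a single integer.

Op 1: place BR@(0,2)
Op 2: remove (0,2)
Op 3: place WQ@(1,1)
Op 4: remove (1,1)
Op 5: place BR@(4,4)
Op 6: remove (4,4)
Op 7: place WR@(2,0)
Op 8: place BB@(4,1)
Op 9: place BB@(4,4)
Per-piece attacks for W:
  WR@(2,0): attacks (2,1) (2,2) (2,3) (2,4) (3,0) (4,0) (1,0) (0,0)
Union (8 distinct): (0,0) (1,0) (2,1) (2,2) (2,3) (2,4) (3,0) (4,0)

Answer: 8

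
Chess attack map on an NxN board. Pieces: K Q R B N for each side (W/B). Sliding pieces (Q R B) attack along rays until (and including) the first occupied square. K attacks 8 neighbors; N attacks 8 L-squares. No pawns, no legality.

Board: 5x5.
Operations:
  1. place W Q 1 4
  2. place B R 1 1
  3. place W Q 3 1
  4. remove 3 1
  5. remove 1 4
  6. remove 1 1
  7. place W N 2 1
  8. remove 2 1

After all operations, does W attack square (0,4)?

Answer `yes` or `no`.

Answer: no

Derivation:
Op 1: place WQ@(1,4)
Op 2: place BR@(1,1)
Op 3: place WQ@(3,1)
Op 4: remove (3,1)
Op 5: remove (1,4)
Op 6: remove (1,1)
Op 7: place WN@(2,1)
Op 8: remove (2,1)
Per-piece attacks for W:
W attacks (0,4): no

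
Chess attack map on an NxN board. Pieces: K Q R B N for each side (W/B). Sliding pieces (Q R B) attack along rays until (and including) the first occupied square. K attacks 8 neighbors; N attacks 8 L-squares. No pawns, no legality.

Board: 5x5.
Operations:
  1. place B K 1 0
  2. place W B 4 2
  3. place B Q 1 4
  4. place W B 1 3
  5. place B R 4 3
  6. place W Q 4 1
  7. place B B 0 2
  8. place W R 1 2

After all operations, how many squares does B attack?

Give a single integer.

Answer: 16

Derivation:
Op 1: place BK@(1,0)
Op 2: place WB@(4,2)
Op 3: place BQ@(1,4)
Op 4: place WB@(1,3)
Op 5: place BR@(4,3)
Op 6: place WQ@(4,1)
Op 7: place BB@(0,2)
Op 8: place WR@(1,2)
Per-piece attacks for B:
  BB@(0,2): attacks (1,3) (1,1) (2,0) [ray(1,1) blocked at (1,3)]
  BK@(1,0): attacks (1,1) (2,0) (0,0) (2,1) (0,1)
  BQ@(1,4): attacks (1,3) (2,4) (3,4) (4,4) (0,4) (2,3) (3,2) (4,1) (0,3) [ray(0,-1) blocked at (1,3); ray(1,-1) blocked at (4,1)]
  BR@(4,3): attacks (4,4) (4,2) (3,3) (2,3) (1,3) [ray(0,-1) blocked at (4,2); ray(-1,0) blocked at (1,3)]
Union (16 distinct): (0,0) (0,1) (0,3) (0,4) (1,1) (1,3) (2,0) (2,1) (2,3) (2,4) (3,2) (3,3) (3,4) (4,1) (4,2) (4,4)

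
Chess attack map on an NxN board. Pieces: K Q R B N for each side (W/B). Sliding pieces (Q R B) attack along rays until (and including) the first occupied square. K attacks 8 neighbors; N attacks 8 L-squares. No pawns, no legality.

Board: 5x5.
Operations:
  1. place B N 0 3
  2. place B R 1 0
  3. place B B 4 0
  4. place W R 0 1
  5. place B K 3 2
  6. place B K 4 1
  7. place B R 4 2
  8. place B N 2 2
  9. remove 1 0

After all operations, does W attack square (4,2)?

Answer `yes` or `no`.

Op 1: place BN@(0,3)
Op 2: place BR@(1,0)
Op 3: place BB@(4,0)
Op 4: place WR@(0,1)
Op 5: place BK@(3,2)
Op 6: place BK@(4,1)
Op 7: place BR@(4,2)
Op 8: place BN@(2,2)
Op 9: remove (1,0)
Per-piece attacks for W:
  WR@(0,1): attacks (0,2) (0,3) (0,0) (1,1) (2,1) (3,1) (4,1) [ray(0,1) blocked at (0,3); ray(1,0) blocked at (4,1)]
W attacks (4,2): no

Answer: no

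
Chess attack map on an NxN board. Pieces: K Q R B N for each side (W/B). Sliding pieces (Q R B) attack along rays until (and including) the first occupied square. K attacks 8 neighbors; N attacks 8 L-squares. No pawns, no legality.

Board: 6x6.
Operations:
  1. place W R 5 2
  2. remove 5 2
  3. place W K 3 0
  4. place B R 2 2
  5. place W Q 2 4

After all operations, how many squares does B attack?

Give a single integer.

Op 1: place WR@(5,2)
Op 2: remove (5,2)
Op 3: place WK@(3,0)
Op 4: place BR@(2,2)
Op 5: place WQ@(2,4)
Per-piece attacks for B:
  BR@(2,2): attacks (2,3) (2,4) (2,1) (2,0) (3,2) (4,2) (5,2) (1,2) (0,2) [ray(0,1) blocked at (2,4)]
Union (9 distinct): (0,2) (1,2) (2,0) (2,1) (2,3) (2,4) (3,2) (4,2) (5,2)

Answer: 9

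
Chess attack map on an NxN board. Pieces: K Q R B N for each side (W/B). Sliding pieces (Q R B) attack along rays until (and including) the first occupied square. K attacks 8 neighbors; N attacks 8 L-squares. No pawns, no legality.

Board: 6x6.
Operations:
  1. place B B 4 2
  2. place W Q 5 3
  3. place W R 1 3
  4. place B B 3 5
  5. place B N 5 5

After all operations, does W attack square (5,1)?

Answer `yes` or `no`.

Op 1: place BB@(4,2)
Op 2: place WQ@(5,3)
Op 3: place WR@(1,3)
Op 4: place BB@(3,5)
Op 5: place BN@(5,5)
Per-piece attacks for W:
  WR@(1,3): attacks (1,4) (1,5) (1,2) (1,1) (1,0) (2,3) (3,3) (4,3) (5,3) (0,3) [ray(1,0) blocked at (5,3)]
  WQ@(5,3): attacks (5,4) (5,5) (5,2) (5,1) (5,0) (4,3) (3,3) (2,3) (1,3) (4,4) (3,5) (4,2) [ray(0,1) blocked at (5,5); ray(-1,0) blocked at (1,3); ray(-1,1) blocked at (3,5); ray(-1,-1) blocked at (4,2)]
W attacks (5,1): yes

Answer: yes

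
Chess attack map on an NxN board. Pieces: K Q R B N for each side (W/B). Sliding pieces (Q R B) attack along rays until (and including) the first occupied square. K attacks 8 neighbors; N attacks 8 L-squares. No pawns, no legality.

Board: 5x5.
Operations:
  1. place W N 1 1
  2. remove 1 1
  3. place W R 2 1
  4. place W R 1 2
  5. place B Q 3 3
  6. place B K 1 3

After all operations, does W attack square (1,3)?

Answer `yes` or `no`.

Op 1: place WN@(1,1)
Op 2: remove (1,1)
Op 3: place WR@(2,1)
Op 4: place WR@(1,2)
Op 5: place BQ@(3,3)
Op 6: place BK@(1,3)
Per-piece attacks for W:
  WR@(1,2): attacks (1,3) (1,1) (1,0) (2,2) (3,2) (4,2) (0,2) [ray(0,1) blocked at (1,3)]
  WR@(2,1): attacks (2,2) (2,3) (2,4) (2,0) (3,1) (4,1) (1,1) (0,1)
W attacks (1,3): yes

Answer: yes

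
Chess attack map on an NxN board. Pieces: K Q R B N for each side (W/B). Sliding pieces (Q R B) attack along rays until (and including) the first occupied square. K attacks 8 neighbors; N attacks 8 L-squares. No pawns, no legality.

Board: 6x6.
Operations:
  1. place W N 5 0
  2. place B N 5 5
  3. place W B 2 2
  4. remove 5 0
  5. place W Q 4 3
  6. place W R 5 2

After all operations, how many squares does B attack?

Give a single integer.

Op 1: place WN@(5,0)
Op 2: place BN@(5,5)
Op 3: place WB@(2,2)
Op 4: remove (5,0)
Op 5: place WQ@(4,3)
Op 6: place WR@(5,2)
Per-piece attacks for B:
  BN@(5,5): attacks (4,3) (3,4)
Union (2 distinct): (3,4) (4,3)

Answer: 2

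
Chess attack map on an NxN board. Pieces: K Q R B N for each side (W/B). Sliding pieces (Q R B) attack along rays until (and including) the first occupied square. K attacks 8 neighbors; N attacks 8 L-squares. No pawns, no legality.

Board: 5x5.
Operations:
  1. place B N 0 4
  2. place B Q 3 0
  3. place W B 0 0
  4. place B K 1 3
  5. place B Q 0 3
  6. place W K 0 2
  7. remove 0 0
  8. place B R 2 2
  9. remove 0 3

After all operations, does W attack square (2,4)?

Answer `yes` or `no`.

Op 1: place BN@(0,4)
Op 2: place BQ@(3,0)
Op 3: place WB@(0,0)
Op 4: place BK@(1,3)
Op 5: place BQ@(0,3)
Op 6: place WK@(0,2)
Op 7: remove (0,0)
Op 8: place BR@(2,2)
Op 9: remove (0,3)
Per-piece attacks for W:
  WK@(0,2): attacks (0,3) (0,1) (1,2) (1,3) (1,1)
W attacks (2,4): no

Answer: no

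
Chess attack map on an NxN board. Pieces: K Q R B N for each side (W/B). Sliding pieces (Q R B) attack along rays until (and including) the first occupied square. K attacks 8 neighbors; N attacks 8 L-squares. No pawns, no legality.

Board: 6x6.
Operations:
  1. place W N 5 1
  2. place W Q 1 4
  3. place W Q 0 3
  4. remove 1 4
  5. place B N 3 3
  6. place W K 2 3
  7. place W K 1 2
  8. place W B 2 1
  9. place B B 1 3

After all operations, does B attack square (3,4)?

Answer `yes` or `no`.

Answer: no

Derivation:
Op 1: place WN@(5,1)
Op 2: place WQ@(1,4)
Op 3: place WQ@(0,3)
Op 4: remove (1,4)
Op 5: place BN@(3,3)
Op 6: place WK@(2,3)
Op 7: place WK@(1,2)
Op 8: place WB@(2,1)
Op 9: place BB@(1,3)
Per-piece attacks for B:
  BB@(1,3): attacks (2,4) (3,5) (2,2) (3,1) (4,0) (0,4) (0,2)
  BN@(3,3): attacks (4,5) (5,4) (2,5) (1,4) (4,1) (5,2) (2,1) (1,2)
B attacks (3,4): no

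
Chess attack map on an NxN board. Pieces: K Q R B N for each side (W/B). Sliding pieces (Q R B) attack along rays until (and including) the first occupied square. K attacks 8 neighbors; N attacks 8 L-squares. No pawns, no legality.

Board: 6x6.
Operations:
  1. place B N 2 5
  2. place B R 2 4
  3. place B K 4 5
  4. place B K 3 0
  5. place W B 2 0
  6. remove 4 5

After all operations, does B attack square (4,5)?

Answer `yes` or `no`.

Answer: no

Derivation:
Op 1: place BN@(2,5)
Op 2: place BR@(2,4)
Op 3: place BK@(4,5)
Op 4: place BK@(3,0)
Op 5: place WB@(2,0)
Op 6: remove (4,5)
Per-piece attacks for B:
  BR@(2,4): attacks (2,5) (2,3) (2,2) (2,1) (2,0) (3,4) (4,4) (5,4) (1,4) (0,4) [ray(0,1) blocked at (2,5); ray(0,-1) blocked at (2,0)]
  BN@(2,5): attacks (3,3) (4,4) (1,3) (0,4)
  BK@(3,0): attacks (3,1) (4,0) (2,0) (4,1) (2,1)
B attacks (4,5): no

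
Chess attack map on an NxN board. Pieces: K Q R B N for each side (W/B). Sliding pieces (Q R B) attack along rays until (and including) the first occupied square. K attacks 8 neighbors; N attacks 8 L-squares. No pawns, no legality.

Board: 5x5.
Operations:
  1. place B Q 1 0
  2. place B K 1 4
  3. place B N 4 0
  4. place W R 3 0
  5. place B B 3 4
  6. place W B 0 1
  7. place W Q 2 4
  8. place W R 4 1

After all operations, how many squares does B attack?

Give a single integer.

Op 1: place BQ@(1,0)
Op 2: place BK@(1,4)
Op 3: place BN@(4,0)
Op 4: place WR@(3,0)
Op 5: place BB@(3,4)
Op 6: place WB@(0,1)
Op 7: place WQ@(2,4)
Op 8: place WR@(4,1)
Per-piece attacks for B:
  BQ@(1,0): attacks (1,1) (1,2) (1,3) (1,4) (2,0) (3,0) (0,0) (2,1) (3,2) (4,3) (0,1) [ray(0,1) blocked at (1,4); ray(1,0) blocked at (3,0); ray(-1,1) blocked at (0,1)]
  BK@(1,4): attacks (1,3) (2,4) (0,4) (2,3) (0,3)
  BB@(3,4): attacks (4,3) (2,3) (1,2) (0,1) [ray(-1,-1) blocked at (0,1)]
  BN@(4,0): attacks (3,2) (2,1)
Union (15 distinct): (0,0) (0,1) (0,3) (0,4) (1,1) (1,2) (1,3) (1,4) (2,0) (2,1) (2,3) (2,4) (3,0) (3,2) (4,3)

Answer: 15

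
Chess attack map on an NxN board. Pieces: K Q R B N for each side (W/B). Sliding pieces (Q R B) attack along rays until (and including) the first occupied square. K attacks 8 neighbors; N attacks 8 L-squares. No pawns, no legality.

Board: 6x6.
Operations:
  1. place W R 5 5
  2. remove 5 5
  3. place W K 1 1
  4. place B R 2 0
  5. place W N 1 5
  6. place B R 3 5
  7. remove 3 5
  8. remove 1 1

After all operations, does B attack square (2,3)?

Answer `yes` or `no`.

Answer: yes

Derivation:
Op 1: place WR@(5,5)
Op 2: remove (5,5)
Op 3: place WK@(1,1)
Op 4: place BR@(2,0)
Op 5: place WN@(1,5)
Op 6: place BR@(3,5)
Op 7: remove (3,5)
Op 8: remove (1,1)
Per-piece attacks for B:
  BR@(2,0): attacks (2,1) (2,2) (2,3) (2,4) (2,5) (3,0) (4,0) (5,0) (1,0) (0,0)
B attacks (2,3): yes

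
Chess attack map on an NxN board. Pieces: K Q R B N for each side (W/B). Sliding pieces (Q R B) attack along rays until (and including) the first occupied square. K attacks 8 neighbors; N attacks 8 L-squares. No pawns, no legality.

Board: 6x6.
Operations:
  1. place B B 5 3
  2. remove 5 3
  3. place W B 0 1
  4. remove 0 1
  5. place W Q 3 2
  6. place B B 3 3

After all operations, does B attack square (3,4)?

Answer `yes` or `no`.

Answer: no

Derivation:
Op 1: place BB@(5,3)
Op 2: remove (5,3)
Op 3: place WB@(0,1)
Op 4: remove (0,1)
Op 5: place WQ@(3,2)
Op 6: place BB@(3,3)
Per-piece attacks for B:
  BB@(3,3): attacks (4,4) (5,5) (4,2) (5,1) (2,4) (1,5) (2,2) (1,1) (0,0)
B attacks (3,4): no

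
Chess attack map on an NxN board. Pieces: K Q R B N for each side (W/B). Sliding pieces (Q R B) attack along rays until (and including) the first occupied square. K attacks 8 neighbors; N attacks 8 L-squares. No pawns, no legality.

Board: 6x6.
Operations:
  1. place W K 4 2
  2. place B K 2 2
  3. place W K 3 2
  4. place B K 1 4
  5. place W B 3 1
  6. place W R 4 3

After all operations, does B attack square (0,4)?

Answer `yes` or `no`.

Op 1: place WK@(4,2)
Op 2: place BK@(2,2)
Op 3: place WK@(3,2)
Op 4: place BK@(1,4)
Op 5: place WB@(3,1)
Op 6: place WR@(4,3)
Per-piece attacks for B:
  BK@(1,4): attacks (1,5) (1,3) (2,4) (0,4) (2,5) (2,3) (0,5) (0,3)
  BK@(2,2): attacks (2,3) (2,1) (3,2) (1,2) (3,3) (3,1) (1,3) (1,1)
B attacks (0,4): yes

Answer: yes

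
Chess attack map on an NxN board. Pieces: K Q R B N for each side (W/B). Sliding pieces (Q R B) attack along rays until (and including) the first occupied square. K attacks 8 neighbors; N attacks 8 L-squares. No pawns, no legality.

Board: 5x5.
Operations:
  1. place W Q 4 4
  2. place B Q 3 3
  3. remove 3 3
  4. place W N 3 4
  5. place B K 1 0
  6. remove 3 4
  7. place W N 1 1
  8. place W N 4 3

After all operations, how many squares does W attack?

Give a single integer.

Answer: 13

Derivation:
Op 1: place WQ@(4,4)
Op 2: place BQ@(3,3)
Op 3: remove (3,3)
Op 4: place WN@(3,4)
Op 5: place BK@(1,0)
Op 6: remove (3,4)
Op 7: place WN@(1,1)
Op 8: place WN@(4,3)
Per-piece attacks for W:
  WN@(1,1): attacks (2,3) (3,2) (0,3) (3,0)
  WN@(4,3): attacks (2,4) (3,1) (2,2)
  WQ@(4,4): attacks (4,3) (3,4) (2,4) (1,4) (0,4) (3,3) (2,2) (1,1) [ray(0,-1) blocked at (4,3); ray(-1,-1) blocked at (1,1)]
Union (13 distinct): (0,3) (0,4) (1,1) (1,4) (2,2) (2,3) (2,4) (3,0) (3,1) (3,2) (3,3) (3,4) (4,3)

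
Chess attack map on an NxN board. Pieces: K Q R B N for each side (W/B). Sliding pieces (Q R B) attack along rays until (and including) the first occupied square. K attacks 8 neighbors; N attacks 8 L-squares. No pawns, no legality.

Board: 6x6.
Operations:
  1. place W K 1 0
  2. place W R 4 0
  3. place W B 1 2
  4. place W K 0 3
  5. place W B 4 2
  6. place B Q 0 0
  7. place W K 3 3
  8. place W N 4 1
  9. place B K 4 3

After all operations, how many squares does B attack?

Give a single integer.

Answer: 14

Derivation:
Op 1: place WK@(1,0)
Op 2: place WR@(4,0)
Op 3: place WB@(1,2)
Op 4: place WK@(0,3)
Op 5: place WB@(4,2)
Op 6: place BQ@(0,0)
Op 7: place WK@(3,3)
Op 8: place WN@(4,1)
Op 9: place BK@(4,3)
Per-piece attacks for B:
  BQ@(0,0): attacks (0,1) (0,2) (0,3) (1,0) (1,1) (2,2) (3,3) [ray(0,1) blocked at (0,3); ray(1,0) blocked at (1,0); ray(1,1) blocked at (3,3)]
  BK@(4,3): attacks (4,4) (4,2) (5,3) (3,3) (5,4) (5,2) (3,4) (3,2)
Union (14 distinct): (0,1) (0,2) (0,3) (1,0) (1,1) (2,2) (3,2) (3,3) (3,4) (4,2) (4,4) (5,2) (5,3) (5,4)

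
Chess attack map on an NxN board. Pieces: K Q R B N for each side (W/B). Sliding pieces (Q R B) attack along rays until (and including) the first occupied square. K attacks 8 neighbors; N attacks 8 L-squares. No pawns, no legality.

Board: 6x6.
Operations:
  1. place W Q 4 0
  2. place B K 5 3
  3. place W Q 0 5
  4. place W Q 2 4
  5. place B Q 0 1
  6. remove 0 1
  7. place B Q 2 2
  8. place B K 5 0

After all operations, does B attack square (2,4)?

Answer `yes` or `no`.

Answer: yes

Derivation:
Op 1: place WQ@(4,0)
Op 2: place BK@(5,3)
Op 3: place WQ@(0,5)
Op 4: place WQ@(2,4)
Op 5: place BQ@(0,1)
Op 6: remove (0,1)
Op 7: place BQ@(2,2)
Op 8: place BK@(5,0)
Per-piece attacks for B:
  BQ@(2,2): attacks (2,3) (2,4) (2,1) (2,0) (3,2) (4,2) (5,2) (1,2) (0,2) (3,3) (4,4) (5,5) (3,1) (4,0) (1,3) (0,4) (1,1) (0,0) [ray(0,1) blocked at (2,4); ray(1,-1) blocked at (4,0)]
  BK@(5,0): attacks (5,1) (4,0) (4,1)
  BK@(5,3): attacks (5,4) (5,2) (4,3) (4,4) (4,2)
B attacks (2,4): yes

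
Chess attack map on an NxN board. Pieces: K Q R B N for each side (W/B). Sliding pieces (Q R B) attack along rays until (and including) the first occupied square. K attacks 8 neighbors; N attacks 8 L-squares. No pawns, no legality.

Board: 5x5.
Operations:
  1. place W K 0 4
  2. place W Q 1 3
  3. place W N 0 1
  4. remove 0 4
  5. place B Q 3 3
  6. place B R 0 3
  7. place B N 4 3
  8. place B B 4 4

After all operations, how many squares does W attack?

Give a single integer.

Answer: 15

Derivation:
Op 1: place WK@(0,4)
Op 2: place WQ@(1,3)
Op 3: place WN@(0,1)
Op 4: remove (0,4)
Op 5: place BQ@(3,3)
Op 6: place BR@(0,3)
Op 7: place BN@(4,3)
Op 8: place BB@(4,4)
Per-piece attacks for W:
  WN@(0,1): attacks (1,3) (2,2) (2,0)
  WQ@(1,3): attacks (1,4) (1,2) (1,1) (1,0) (2,3) (3,3) (0,3) (2,4) (2,2) (3,1) (4,0) (0,4) (0,2) [ray(1,0) blocked at (3,3); ray(-1,0) blocked at (0,3)]
Union (15 distinct): (0,2) (0,3) (0,4) (1,0) (1,1) (1,2) (1,3) (1,4) (2,0) (2,2) (2,3) (2,4) (3,1) (3,3) (4,0)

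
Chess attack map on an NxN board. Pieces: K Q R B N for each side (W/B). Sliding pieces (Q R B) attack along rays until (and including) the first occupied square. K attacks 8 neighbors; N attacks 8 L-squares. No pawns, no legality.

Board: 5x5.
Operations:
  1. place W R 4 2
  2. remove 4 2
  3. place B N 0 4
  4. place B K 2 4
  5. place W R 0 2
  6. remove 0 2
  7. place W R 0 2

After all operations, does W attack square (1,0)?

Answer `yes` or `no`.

Op 1: place WR@(4,2)
Op 2: remove (4,2)
Op 3: place BN@(0,4)
Op 4: place BK@(2,4)
Op 5: place WR@(0,2)
Op 6: remove (0,2)
Op 7: place WR@(0,2)
Per-piece attacks for W:
  WR@(0,2): attacks (0,3) (0,4) (0,1) (0,0) (1,2) (2,2) (3,2) (4,2) [ray(0,1) blocked at (0,4)]
W attacks (1,0): no

Answer: no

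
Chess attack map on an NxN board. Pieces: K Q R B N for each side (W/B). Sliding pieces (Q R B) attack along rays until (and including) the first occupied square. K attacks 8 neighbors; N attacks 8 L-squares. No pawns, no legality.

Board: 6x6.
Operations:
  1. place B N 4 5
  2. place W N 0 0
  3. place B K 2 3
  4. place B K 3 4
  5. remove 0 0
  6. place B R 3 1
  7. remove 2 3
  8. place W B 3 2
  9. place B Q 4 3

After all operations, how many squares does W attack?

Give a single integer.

Op 1: place BN@(4,5)
Op 2: place WN@(0,0)
Op 3: place BK@(2,3)
Op 4: place BK@(3,4)
Op 5: remove (0,0)
Op 6: place BR@(3,1)
Op 7: remove (2,3)
Op 8: place WB@(3,2)
Op 9: place BQ@(4,3)
Per-piece attacks for W:
  WB@(3,2): attacks (4,3) (4,1) (5,0) (2,3) (1,4) (0,5) (2,1) (1,0) [ray(1,1) blocked at (4,3)]
Union (8 distinct): (0,5) (1,0) (1,4) (2,1) (2,3) (4,1) (4,3) (5,0)

Answer: 8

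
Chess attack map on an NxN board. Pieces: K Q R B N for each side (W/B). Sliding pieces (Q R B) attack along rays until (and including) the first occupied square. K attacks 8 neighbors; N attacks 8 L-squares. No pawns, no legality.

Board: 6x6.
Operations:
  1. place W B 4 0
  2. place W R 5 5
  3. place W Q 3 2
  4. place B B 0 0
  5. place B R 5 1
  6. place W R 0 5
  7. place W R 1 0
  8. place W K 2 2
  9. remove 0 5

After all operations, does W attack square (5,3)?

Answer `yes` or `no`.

Answer: yes

Derivation:
Op 1: place WB@(4,0)
Op 2: place WR@(5,5)
Op 3: place WQ@(3,2)
Op 4: place BB@(0,0)
Op 5: place BR@(5,1)
Op 6: place WR@(0,5)
Op 7: place WR@(1,0)
Op 8: place WK@(2,2)
Op 9: remove (0,5)
Per-piece attacks for W:
  WR@(1,0): attacks (1,1) (1,2) (1,3) (1,4) (1,5) (2,0) (3,0) (4,0) (0,0) [ray(1,0) blocked at (4,0); ray(-1,0) blocked at (0,0)]
  WK@(2,2): attacks (2,3) (2,1) (3,2) (1,2) (3,3) (3,1) (1,3) (1,1)
  WQ@(3,2): attacks (3,3) (3,4) (3,5) (3,1) (3,0) (4,2) (5,2) (2,2) (4,3) (5,4) (4,1) (5,0) (2,3) (1,4) (0,5) (2,1) (1,0) [ray(-1,0) blocked at (2,2); ray(-1,-1) blocked at (1,0)]
  WB@(4,0): attacks (5,1) (3,1) (2,2) [ray(1,1) blocked at (5,1); ray(-1,1) blocked at (2,2)]
  WR@(5,5): attacks (5,4) (5,3) (5,2) (5,1) (4,5) (3,5) (2,5) (1,5) (0,5) [ray(0,-1) blocked at (5,1)]
W attacks (5,3): yes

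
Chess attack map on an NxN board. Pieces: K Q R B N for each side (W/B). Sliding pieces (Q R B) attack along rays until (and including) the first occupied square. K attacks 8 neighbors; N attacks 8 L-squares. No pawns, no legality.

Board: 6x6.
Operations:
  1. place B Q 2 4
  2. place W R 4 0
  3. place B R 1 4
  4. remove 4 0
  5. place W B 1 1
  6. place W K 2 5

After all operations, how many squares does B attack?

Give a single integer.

Op 1: place BQ@(2,4)
Op 2: place WR@(4,0)
Op 3: place BR@(1,4)
Op 4: remove (4,0)
Op 5: place WB@(1,1)
Op 6: place WK@(2,5)
Per-piece attacks for B:
  BR@(1,4): attacks (1,5) (1,3) (1,2) (1,1) (2,4) (0,4) [ray(0,-1) blocked at (1,1); ray(1,0) blocked at (2,4)]
  BQ@(2,4): attacks (2,5) (2,3) (2,2) (2,1) (2,0) (3,4) (4,4) (5,4) (1,4) (3,5) (3,3) (4,2) (5,1) (1,5) (1,3) (0,2) [ray(0,1) blocked at (2,5); ray(-1,0) blocked at (1,4)]
Union (20 distinct): (0,2) (0,4) (1,1) (1,2) (1,3) (1,4) (1,5) (2,0) (2,1) (2,2) (2,3) (2,4) (2,5) (3,3) (3,4) (3,5) (4,2) (4,4) (5,1) (5,4)

Answer: 20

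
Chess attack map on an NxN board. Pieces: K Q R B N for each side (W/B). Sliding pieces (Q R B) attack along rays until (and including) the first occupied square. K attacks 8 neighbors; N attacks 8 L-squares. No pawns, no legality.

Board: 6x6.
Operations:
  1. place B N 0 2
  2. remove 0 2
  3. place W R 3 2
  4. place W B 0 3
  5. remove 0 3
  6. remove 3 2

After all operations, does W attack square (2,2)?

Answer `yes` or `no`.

Answer: no

Derivation:
Op 1: place BN@(0,2)
Op 2: remove (0,2)
Op 3: place WR@(3,2)
Op 4: place WB@(0,3)
Op 5: remove (0,3)
Op 6: remove (3,2)
Per-piece attacks for W:
W attacks (2,2): no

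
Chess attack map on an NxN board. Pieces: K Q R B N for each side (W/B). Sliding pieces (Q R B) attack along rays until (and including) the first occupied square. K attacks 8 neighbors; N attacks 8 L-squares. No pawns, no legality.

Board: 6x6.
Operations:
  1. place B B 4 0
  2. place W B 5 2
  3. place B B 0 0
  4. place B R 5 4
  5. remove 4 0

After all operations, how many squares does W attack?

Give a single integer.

Answer: 5

Derivation:
Op 1: place BB@(4,0)
Op 2: place WB@(5,2)
Op 3: place BB@(0,0)
Op 4: place BR@(5,4)
Op 5: remove (4,0)
Per-piece attacks for W:
  WB@(5,2): attacks (4,3) (3,4) (2,5) (4,1) (3,0)
Union (5 distinct): (2,5) (3,0) (3,4) (4,1) (4,3)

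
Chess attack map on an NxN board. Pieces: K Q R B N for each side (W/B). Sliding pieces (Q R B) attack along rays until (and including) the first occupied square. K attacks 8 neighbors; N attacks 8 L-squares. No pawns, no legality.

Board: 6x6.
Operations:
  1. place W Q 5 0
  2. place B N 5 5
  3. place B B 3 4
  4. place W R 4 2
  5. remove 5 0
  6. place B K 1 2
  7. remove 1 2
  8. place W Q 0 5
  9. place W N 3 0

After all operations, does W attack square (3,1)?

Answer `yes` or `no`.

Op 1: place WQ@(5,0)
Op 2: place BN@(5,5)
Op 3: place BB@(3,4)
Op 4: place WR@(4,2)
Op 5: remove (5,0)
Op 6: place BK@(1,2)
Op 7: remove (1,2)
Op 8: place WQ@(0,5)
Op 9: place WN@(3,0)
Per-piece attacks for W:
  WQ@(0,5): attacks (0,4) (0,3) (0,2) (0,1) (0,0) (1,5) (2,5) (3,5) (4,5) (5,5) (1,4) (2,3) (3,2) (4,1) (5,0) [ray(1,0) blocked at (5,5)]
  WN@(3,0): attacks (4,2) (5,1) (2,2) (1,1)
  WR@(4,2): attacks (4,3) (4,4) (4,5) (4,1) (4,0) (5,2) (3,2) (2,2) (1,2) (0,2)
W attacks (3,1): no

Answer: no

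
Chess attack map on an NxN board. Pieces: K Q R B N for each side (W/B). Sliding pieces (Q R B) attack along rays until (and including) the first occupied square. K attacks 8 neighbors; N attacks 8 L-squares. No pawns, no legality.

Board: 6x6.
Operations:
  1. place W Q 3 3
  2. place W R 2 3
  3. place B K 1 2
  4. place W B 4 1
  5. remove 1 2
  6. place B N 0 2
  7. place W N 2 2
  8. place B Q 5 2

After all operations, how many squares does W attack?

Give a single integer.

Answer: 25

Derivation:
Op 1: place WQ@(3,3)
Op 2: place WR@(2,3)
Op 3: place BK@(1,2)
Op 4: place WB@(4,1)
Op 5: remove (1,2)
Op 6: place BN@(0,2)
Op 7: place WN@(2,2)
Op 8: place BQ@(5,2)
Per-piece attacks for W:
  WN@(2,2): attacks (3,4) (4,3) (1,4) (0,3) (3,0) (4,1) (1,0) (0,1)
  WR@(2,3): attacks (2,4) (2,5) (2,2) (3,3) (1,3) (0,3) [ray(0,-1) blocked at (2,2); ray(1,0) blocked at (3,3)]
  WQ@(3,3): attacks (3,4) (3,5) (3,2) (3,1) (3,0) (4,3) (5,3) (2,3) (4,4) (5,5) (4,2) (5,1) (2,4) (1,5) (2,2) [ray(-1,0) blocked at (2,3); ray(-1,-1) blocked at (2,2)]
  WB@(4,1): attacks (5,2) (5,0) (3,2) (2,3) (3,0) [ray(1,1) blocked at (5,2); ray(-1,1) blocked at (2,3)]
Union (25 distinct): (0,1) (0,3) (1,0) (1,3) (1,4) (1,5) (2,2) (2,3) (2,4) (2,5) (3,0) (3,1) (3,2) (3,3) (3,4) (3,5) (4,1) (4,2) (4,3) (4,4) (5,0) (5,1) (5,2) (5,3) (5,5)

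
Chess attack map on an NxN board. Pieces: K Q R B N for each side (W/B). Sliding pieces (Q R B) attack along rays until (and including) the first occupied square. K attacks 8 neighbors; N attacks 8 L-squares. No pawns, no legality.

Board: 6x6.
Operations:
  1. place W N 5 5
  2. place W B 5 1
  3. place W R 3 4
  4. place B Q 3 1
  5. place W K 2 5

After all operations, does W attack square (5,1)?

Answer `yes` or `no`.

Op 1: place WN@(5,5)
Op 2: place WB@(5,1)
Op 3: place WR@(3,4)
Op 4: place BQ@(3,1)
Op 5: place WK@(2,5)
Per-piece attacks for W:
  WK@(2,5): attacks (2,4) (3,5) (1,5) (3,4) (1,4)
  WR@(3,4): attacks (3,5) (3,3) (3,2) (3,1) (4,4) (5,4) (2,4) (1,4) (0,4) [ray(0,-1) blocked at (3,1)]
  WB@(5,1): attacks (4,2) (3,3) (2,4) (1,5) (4,0)
  WN@(5,5): attacks (4,3) (3,4)
W attacks (5,1): no

Answer: no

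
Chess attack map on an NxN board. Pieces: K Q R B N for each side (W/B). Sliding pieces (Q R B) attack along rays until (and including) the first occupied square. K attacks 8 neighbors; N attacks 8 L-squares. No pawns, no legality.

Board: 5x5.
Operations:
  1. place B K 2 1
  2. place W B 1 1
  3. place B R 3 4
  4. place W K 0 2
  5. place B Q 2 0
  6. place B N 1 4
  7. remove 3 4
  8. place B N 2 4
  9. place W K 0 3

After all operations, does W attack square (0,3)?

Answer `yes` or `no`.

Op 1: place BK@(2,1)
Op 2: place WB@(1,1)
Op 3: place BR@(3,4)
Op 4: place WK@(0,2)
Op 5: place BQ@(2,0)
Op 6: place BN@(1,4)
Op 7: remove (3,4)
Op 8: place BN@(2,4)
Op 9: place WK@(0,3)
Per-piece attacks for W:
  WK@(0,2): attacks (0,3) (0,1) (1,2) (1,3) (1,1)
  WK@(0,3): attacks (0,4) (0,2) (1,3) (1,4) (1,2)
  WB@(1,1): attacks (2,2) (3,3) (4,4) (2,0) (0,2) (0,0) [ray(1,-1) blocked at (2,0); ray(-1,1) blocked at (0,2)]
W attacks (0,3): yes

Answer: yes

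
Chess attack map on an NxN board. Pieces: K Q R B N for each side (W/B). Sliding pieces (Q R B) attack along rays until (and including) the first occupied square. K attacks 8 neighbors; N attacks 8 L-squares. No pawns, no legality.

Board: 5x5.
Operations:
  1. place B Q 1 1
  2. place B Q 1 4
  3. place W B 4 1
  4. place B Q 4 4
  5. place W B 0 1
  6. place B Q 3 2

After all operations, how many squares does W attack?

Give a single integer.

Answer: 6

Derivation:
Op 1: place BQ@(1,1)
Op 2: place BQ@(1,4)
Op 3: place WB@(4,1)
Op 4: place BQ@(4,4)
Op 5: place WB@(0,1)
Op 6: place BQ@(3,2)
Per-piece attacks for W:
  WB@(0,1): attacks (1,2) (2,3) (3,4) (1,0)
  WB@(4,1): attacks (3,2) (3,0) [ray(-1,1) blocked at (3,2)]
Union (6 distinct): (1,0) (1,2) (2,3) (3,0) (3,2) (3,4)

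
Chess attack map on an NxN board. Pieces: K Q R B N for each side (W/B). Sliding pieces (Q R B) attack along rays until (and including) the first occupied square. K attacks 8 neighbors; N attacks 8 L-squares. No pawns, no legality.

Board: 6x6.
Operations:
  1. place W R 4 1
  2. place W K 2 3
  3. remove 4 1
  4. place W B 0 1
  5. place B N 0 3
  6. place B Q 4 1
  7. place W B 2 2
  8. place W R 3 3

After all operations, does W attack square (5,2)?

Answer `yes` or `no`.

Op 1: place WR@(4,1)
Op 2: place WK@(2,3)
Op 3: remove (4,1)
Op 4: place WB@(0,1)
Op 5: place BN@(0,3)
Op 6: place BQ@(4,1)
Op 7: place WB@(2,2)
Op 8: place WR@(3,3)
Per-piece attacks for W:
  WB@(0,1): attacks (1,2) (2,3) (1,0) [ray(1,1) blocked at (2,3)]
  WB@(2,2): attacks (3,3) (3,1) (4,0) (1,3) (0,4) (1,1) (0,0) [ray(1,1) blocked at (3,3)]
  WK@(2,3): attacks (2,4) (2,2) (3,3) (1,3) (3,4) (3,2) (1,4) (1,2)
  WR@(3,3): attacks (3,4) (3,5) (3,2) (3,1) (3,0) (4,3) (5,3) (2,3) [ray(-1,0) blocked at (2,3)]
W attacks (5,2): no

Answer: no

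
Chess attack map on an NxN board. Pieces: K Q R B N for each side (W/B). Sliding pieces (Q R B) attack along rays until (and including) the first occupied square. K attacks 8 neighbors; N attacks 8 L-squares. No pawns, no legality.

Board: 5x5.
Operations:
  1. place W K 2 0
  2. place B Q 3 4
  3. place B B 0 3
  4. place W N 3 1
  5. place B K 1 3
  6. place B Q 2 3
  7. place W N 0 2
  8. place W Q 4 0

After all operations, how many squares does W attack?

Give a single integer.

Answer: 13

Derivation:
Op 1: place WK@(2,0)
Op 2: place BQ@(3,4)
Op 3: place BB@(0,3)
Op 4: place WN@(3,1)
Op 5: place BK@(1,3)
Op 6: place BQ@(2,3)
Op 7: place WN@(0,2)
Op 8: place WQ@(4,0)
Per-piece attacks for W:
  WN@(0,2): attacks (1,4) (2,3) (1,0) (2,1)
  WK@(2,0): attacks (2,1) (3,0) (1,0) (3,1) (1,1)
  WN@(3,1): attacks (4,3) (2,3) (1,2) (1,0)
  WQ@(4,0): attacks (4,1) (4,2) (4,3) (4,4) (3,0) (2,0) (3,1) [ray(-1,0) blocked at (2,0); ray(-1,1) blocked at (3,1)]
Union (13 distinct): (1,0) (1,1) (1,2) (1,4) (2,0) (2,1) (2,3) (3,0) (3,1) (4,1) (4,2) (4,3) (4,4)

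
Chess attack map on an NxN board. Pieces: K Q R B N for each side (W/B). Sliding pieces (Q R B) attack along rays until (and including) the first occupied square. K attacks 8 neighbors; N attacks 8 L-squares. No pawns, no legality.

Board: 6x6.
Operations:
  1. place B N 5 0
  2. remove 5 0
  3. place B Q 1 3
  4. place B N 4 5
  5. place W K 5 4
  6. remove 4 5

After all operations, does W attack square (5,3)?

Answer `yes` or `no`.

Answer: yes

Derivation:
Op 1: place BN@(5,0)
Op 2: remove (5,0)
Op 3: place BQ@(1,3)
Op 4: place BN@(4,5)
Op 5: place WK@(5,4)
Op 6: remove (4,5)
Per-piece attacks for W:
  WK@(5,4): attacks (5,5) (5,3) (4,4) (4,5) (4,3)
W attacks (5,3): yes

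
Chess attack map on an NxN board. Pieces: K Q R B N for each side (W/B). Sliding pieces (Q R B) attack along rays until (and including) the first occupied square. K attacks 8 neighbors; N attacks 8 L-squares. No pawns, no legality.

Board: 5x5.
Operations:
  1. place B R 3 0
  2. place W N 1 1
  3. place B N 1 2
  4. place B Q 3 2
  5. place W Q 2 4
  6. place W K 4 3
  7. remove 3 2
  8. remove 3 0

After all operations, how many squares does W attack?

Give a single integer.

Op 1: place BR@(3,0)
Op 2: place WN@(1,1)
Op 3: place BN@(1,2)
Op 4: place BQ@(3,2)
Op 5: place WQ@(2,4)
Op 6: place WK@(4,3)
Op 7: remove (3,2)
Op 8: remove (3,0)
Per-piece attacks for W:
  WN@(1,1): attacks (2,3) (3,2) (0,3) (3,0)
  WQ@(2,4): attacks (2,3) (2,2) (2,1) (2,0) (3,4) (4,4) (1,4) (0,4) (3,3) (4,2) (1,3) (0,2)
  WK@(4,3): attacks (4,4) (4,2) (3,3) (3,4) (3,2)
Union (15 distinct): (0,2) (0,3) (0,4) (1,3) (1,4) (2,0) (2,1) (2,2) (2,3) (3,0) (3,2) (3,3) (3,4) (4,2) (4,4)

Answer: 15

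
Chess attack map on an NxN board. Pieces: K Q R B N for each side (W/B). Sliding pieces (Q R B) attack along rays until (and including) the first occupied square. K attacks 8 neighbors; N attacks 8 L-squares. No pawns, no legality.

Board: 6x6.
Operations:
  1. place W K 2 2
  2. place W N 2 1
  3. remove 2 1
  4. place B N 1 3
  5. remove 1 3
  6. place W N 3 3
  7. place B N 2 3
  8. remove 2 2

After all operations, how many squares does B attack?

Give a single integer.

Answer: 8

Derivation:
Op 1: place WK@(2,2)
Op 2: place WN@(2,1)
Op 3: remove (2,1)
Op 4: place BN@(1,3)
Op 5: remove (1,3)
Op 6: place WN@(3,3)
Op 7: place BN@(2,3)
Op 8: remove (2,2)
Per-piece attacks for B:
  BN@(2,3): attacks (3,5) (4,4) (1,5) (0,4) (3,1) (4,2) (1,1) (0,2)
Union (8 distinct): (0,2) (0,4) (1,1) (1,5) (3,1) (3,5) (4,2) (4,4)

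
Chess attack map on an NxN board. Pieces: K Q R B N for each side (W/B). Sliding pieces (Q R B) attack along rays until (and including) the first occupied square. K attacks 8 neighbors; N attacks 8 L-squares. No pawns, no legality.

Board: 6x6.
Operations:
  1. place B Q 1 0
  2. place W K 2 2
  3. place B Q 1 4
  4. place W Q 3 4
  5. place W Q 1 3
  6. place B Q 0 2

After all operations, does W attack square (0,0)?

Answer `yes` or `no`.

Answer: no

Derivation:
Op 1: place BQ@(1,0)
Op 2: place WK@(2,2)
Op 3: place BQ@(1,4)
Op 4: place WQ@(3,4)
Op 5: place WQ@(1,3)
Op 6: place BQ@(0,2)
Per-piece attacks for W:
  WQ@(1,3): attacks (1,4) (1,2) (1,1) (1,0) (2,3) (3,3) (4,3) (5,3) (0,3) (2,4) (3,5) (2,2) (0,4) (0,2) [ray(0,1) blocked at (1,4); ray(0,-1) blocked at (1,0); ray(1,-1) blocked at (2,2); ray(-1,-1) blocked at (0,2)]
  WK@(2,2): attacks (2,3) (2,1) (3,2) (1,2) (3,3) (3,1) (1,3) (1,1)
  WQ@(3,4): attacks (3,5) (3,3) (3,2) (3,1) (3,0) (4,4) (5,4) (2,4) (1,4) (4,5) (4,3) (5,2) (2,5) (2,3) (1,2) (0,1) [ray(-1,0) blocked at (1,4)]
W attacks (0,0): no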